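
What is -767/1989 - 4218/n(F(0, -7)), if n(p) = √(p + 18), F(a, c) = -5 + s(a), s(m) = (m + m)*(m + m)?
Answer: -59/153 - 4218*√13/13 ≈ -1170.2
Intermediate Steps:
s(m) = 4*m² (s(m) = (2*m)*(2*m) = 4*m²)
F(a, c) = -5 + 4*a²
n(p) = √(18 + p)
-767/1989 - 4218/n(F(0, -7)) = -767/1989 - 4218/√(18 + (-5 + 4*0²)) = -767*1/1989 - 4218/√(18 + (-5 + 4*0)) = -59/153 - 4218/√(18 + (-5 + 0)) = -59/153 - 4218/√(18 - 5) = -59/153 - 4218*√13/13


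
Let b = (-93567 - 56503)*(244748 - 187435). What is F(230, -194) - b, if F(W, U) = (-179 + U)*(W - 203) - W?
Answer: 8600951609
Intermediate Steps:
b = -8600961910 (b = -150070*57313 = -8600961910)
F(W, U) = -W + (-203 + W)*(-179 + U) (F(W, U) = (-179 + U)*(-203 + W) - W = (-203 + W)*(-179 + U) - W = -W + (-203 + W)*(-179 + U))
F(230, -194) - b = (36337 - 203*(-194) - 180*230 - 194*230) - 1*(-8600961910) = (36337 + 39382 - 41400 - 44620) + 8600961910 = -10301 + 8600961910 = 8600951609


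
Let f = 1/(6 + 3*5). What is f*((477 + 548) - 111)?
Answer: 914/21 ≈ 43.524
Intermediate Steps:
f = 1/21 (f = 1/(6 + 15) = 1/21 ≈ 0.047619)
f*((477 + 548) - 111) = ((477 + 548) - 111)/21 = (1025 - 111)/21 = (1/21)*914 = 914/21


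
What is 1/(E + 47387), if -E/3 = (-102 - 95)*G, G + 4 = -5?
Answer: 1/42068 ≈ 2.3771e-5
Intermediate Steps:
G = -9 (G = -4 - 5 = -9)
E = -5319 (E = -3*(-102 - 95)*(-9) = -(-591)*(-9) = -3*1773 = -5319)
1/(E + 47387) = 1/(-5319 + 47387) = 1/42068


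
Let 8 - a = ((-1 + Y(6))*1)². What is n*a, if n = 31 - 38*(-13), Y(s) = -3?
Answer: -4200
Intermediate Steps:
n = 525 (n = 31 + 494 = 525)
a = -8 (a = 8 - ((-1 - 3)*1)² = 8 - (-4*1)² = 8 - 1*(-4)² = 8 - 1*16 = 8 - 16 = -8)
n*a = 525*(-8) = -4200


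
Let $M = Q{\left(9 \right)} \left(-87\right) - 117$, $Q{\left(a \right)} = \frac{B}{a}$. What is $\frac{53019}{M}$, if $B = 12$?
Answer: $- \frac{53019}{233} \approx -227.55$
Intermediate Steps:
$Q{\left(a \right)} = \frac{12}{a}$
$M = -233$ ($M = \frac{12}{9} \left(-87\right) - 117 = 12 \cdot \frac{1}{9} \left(-87\right) - 117 = \frac{4}{3} \left(-87\right) - 117 = -116 - 117 = -233$)
$\frac{53019}{M} = \frac{53019}{-233} = 53019 \left(- \frac{1}{233}\right) = - \frac{53019}{233}$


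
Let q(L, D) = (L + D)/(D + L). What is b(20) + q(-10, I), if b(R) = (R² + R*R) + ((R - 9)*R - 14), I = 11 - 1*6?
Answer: 1007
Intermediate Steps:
I = 5 (I = 11 - 6 = 5)
q(L, D) = 1 (q(L, D) = (D + L)/(D + L) = 1)
b(R) = -14 + 2*R² + R*(-9 + R) (b(R) = (R² + R²) + ((-9 + R)*R - 14) = 2*R² + (R*(-9 + R) - 14) = 2*R² + (-14 + R*(-9 + R)) = -14 + 2*R² + R*(-9 + R))
b(20) + q(-10, I) = (-14 - 9*20 + 3*20²) + 1 = (-14 - 180 + 3*400) + 1 = (-14 - 180 + 1200) + 1 = 1006 + 1 = 1007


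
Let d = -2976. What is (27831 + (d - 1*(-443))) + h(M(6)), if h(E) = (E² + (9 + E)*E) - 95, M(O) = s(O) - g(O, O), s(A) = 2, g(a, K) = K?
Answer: 25199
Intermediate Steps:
M(O) = 2 - O
h(E) = -95 + E² + E*(9 + E) (h(E) = (E² + E*(9 + E)) - 95 = -95 + E² + E*(9 + E))
(27831 + (d - 1*(-443))) + h(M(6)) = (27831 + (-2976 - 1*(-443))) + (-95 + 2*(2 - 1*6)² + 9*(2 - 1*6)) = (27831 + (-2976 + 443)) + (-95 + 2*(2 - 6)² + 9*(2 - 6)) = (27831 - 2533) + (-95 + 2*(-4)² + 9*(-4)) = 25298 + (-95 + 2*16 - 36) = 25298 + (-95 + 32 - 36) = 25298 - 99 = 25199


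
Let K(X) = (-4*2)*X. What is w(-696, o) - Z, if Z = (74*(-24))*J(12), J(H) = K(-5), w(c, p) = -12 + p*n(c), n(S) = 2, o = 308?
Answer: 71644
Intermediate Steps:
K(X) = -8*X
w(c, p) = -12 + 2*p (w(c, p) = -12 + p*2 = -12 + 2*p)
J(H) = 40 (J(H) = -8*(-5) = 40)
Z = -71040 (Z = (74*(-24))*40 = -1776*40 = -71040)
w(-696, o) - Z = (-12 + 2*308) - 1*(-71040) = (-12 + 616) + 71040 = 604 + 71040 = 71644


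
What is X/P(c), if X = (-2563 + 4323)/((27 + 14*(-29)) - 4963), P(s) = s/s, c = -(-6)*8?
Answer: -880/2671 ≈ -0.32946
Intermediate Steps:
c = 48 (c = -6*(-8) = 48)
P(s) = 1
X = -880/2671 (X = 1760/((27 - 406) - 4963) = 1760/(-379 - 4963) = 1760/(-5342) = 1760*(-1/5342) = -880/2671 ≈ -0.32946)
X/P(c) = -880/2671/1 = -880/2671*1 = -880/2671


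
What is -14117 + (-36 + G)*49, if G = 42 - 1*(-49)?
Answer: -11422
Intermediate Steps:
G = 91 (G = 42 + 49 = 91)
-14117 + (-36 + G)*49 = -14117 + (-36 + 91)*49 = -14117 + 55*49 = -14117 + 2695 = -11422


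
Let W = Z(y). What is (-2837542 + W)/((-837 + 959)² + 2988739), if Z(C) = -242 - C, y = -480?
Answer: -2837304/3003623 ≈ -0.94463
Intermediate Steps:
W = 238 (W = -242 - 1*(-480) = -242 + 480 = 238)
(-2837542 + W)/((-837 + 959)² + 2988739) = (-2837542 + 238)/((-837 + 959)² + 2988739) = -2837304/(122² + 2988739) = -2837304/(14884 + 2988739) = -2837304/3003623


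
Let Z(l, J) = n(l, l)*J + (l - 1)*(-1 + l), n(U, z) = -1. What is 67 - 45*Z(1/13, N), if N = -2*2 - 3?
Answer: -48392/169 ≈ -286.34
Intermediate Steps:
N = -7 (N = -4 - 3 = -7)
Z(l, J) = (-1 + l)**2 - J (Z(l, J) = -J + (l - 1)*(-1 + l) = -J + (-1 + l)*(-1 + l) = -J + (-1 + l)**2 = (-1 + l)**2 - J)
67 - 45*Z(1/13, N) = 67 - 45*((-1 + 1/13)**2 - 1*(-7)) = 67 - 45*((-1 + 1/13)**2 + 7) = 67 - 45*((-12/13)**2 + 7) = 67 - 45*(144/169 + 7) = 67 - 45*1327/169 = 67 - 59715/169 = -48392/169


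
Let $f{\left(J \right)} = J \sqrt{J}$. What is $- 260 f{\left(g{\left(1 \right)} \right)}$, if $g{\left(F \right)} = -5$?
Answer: $1300 i \sqrt{5} \approx 2906.9 i$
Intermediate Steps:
$f{\left(J \right)} = J^{\frac{3}{2}}$
$- 260 f{\left(g{\left(1 \right)} \right)} = - 260 \left(-5\right)^{\frac{3}{2}} = - 260 \left(- 5 i \sqrt{5}\right) = 1300 i \sqrt{5}$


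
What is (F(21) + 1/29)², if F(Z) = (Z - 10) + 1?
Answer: 121801/841 ≈ 144.83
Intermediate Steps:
F(Z) = -9 + Z (F(Z) = (-10 + Z) + 1 = -9 + Z)
(F(21) + 1/29)² = ((-9 + 21) + 1/29)² = (12 + 1/29)² = (349/29)² = 121801/841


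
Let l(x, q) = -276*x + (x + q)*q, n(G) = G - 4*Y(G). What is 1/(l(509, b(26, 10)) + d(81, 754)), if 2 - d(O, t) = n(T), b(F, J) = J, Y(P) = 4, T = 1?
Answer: -1/135277 ≈ -7.3922e-6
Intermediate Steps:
n(G) = -16 + G (n(G) = G - 4*4 = G - 16 = -16 + G)
d(O, t) = 17 (d(O, t) = 2 - (-16 + 1) = 2 - 1*(-15) = 2 + 15 = 17)
l(x, q) = -276*x + q*(q + x) (l(x, q) = -276*x + (q + x)*q = -276*x + q*(q + x))
1/(l(509, b(26, 10)) + d(81, 754)) = 1/((10² - 276*509 + 10*509) + 17) = 1/((100 - 140484 + 5090) + 17) = 1/(-135294 + 17) = 1/(-135277) = -1/135277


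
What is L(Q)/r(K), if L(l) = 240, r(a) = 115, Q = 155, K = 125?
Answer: 48/23 ≈ 2.0870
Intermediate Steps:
L(Q)/r(K) = 240/115 = 240*(1/115) = 48/23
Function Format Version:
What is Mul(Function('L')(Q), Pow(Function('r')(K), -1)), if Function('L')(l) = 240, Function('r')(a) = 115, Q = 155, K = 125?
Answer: Rational(48, 23) ≈ 2.0870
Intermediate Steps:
Mul(Function('L')(Q), Pow(Function('r')(K), -1)) = Mul(240, Pow(115, -1)) = Mul(240, Rational(1, 115)) = Rational(48, 23)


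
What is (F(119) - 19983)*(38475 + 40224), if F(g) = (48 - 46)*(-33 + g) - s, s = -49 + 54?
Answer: -1559499384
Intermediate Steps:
s = 5
F(g) = -71 + 2*g (F(g) = (48 - 46)*(-33 + g) - 1*5 = 2*(-33 + g) - 5 = (-66 + 2*g) - 5 = -71 + 2*g)
(F(119) - 19983)*(38475 + 40224) = ((-71 + 2*119) - 19983)*(38475 + 40224) = ((-71 + 238) - 19983)*78699 = (167 - 19983)*78699 = -19816*78699 = -1559499384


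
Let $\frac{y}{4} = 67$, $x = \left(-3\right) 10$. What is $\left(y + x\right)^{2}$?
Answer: $56644$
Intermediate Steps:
$x = -30$
$y = 268$ ($y = 4 \cdot 67 = 268$)
$\left(y + x\right)^{2} = \left(268 - 30\right)^{2} = 238^{2} = 56644$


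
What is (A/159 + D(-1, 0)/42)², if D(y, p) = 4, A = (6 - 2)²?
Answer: 47524/1238769 ≈ 0.038364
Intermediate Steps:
A = 16 (A = 4² = 16)
(A/159 + D(-1, 0)/42)² = (16/159 + 4/42)² = (16*(1/159) + 4*(1/42))² = (16/159 + 2/21)² = (218/1113)² = 47524/1238769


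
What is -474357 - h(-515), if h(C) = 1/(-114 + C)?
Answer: -298370552/629 ≈ -4.7436e+5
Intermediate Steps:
-474357 - h(-515) = -474357 - 1/(-114 - 515) = -474357 - 1/(-629) = -474357 - 1*(-1/629) = -474357 + 1/629 = -298370552/629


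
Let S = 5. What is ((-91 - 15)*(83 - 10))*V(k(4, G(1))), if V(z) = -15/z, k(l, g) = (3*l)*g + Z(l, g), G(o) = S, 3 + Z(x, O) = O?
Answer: 58035/31 ≈ 1872.1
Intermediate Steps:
Z(x, O) = -3 + O
G(o) = 5
k(l, g) = -3 + g + 3*g*l (k(l, g) = (3*l)*g + (-3 + g) = 3*g*l + (-3 + g) = -3 + g + 3*g*l)
((-91 - 15)*(83 - 10))*V(k(4, G(1))) = ((-91 - 15)*(83 - 10))*(-15/(-3 + 5 + 3*5*4)) = (-106*73)*(-15/(-3 + 5 + 60)) = -(-116070)/62 = -7738*(-15/62) = 58035/31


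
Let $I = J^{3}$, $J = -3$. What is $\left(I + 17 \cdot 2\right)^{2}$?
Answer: $49$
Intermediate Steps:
$I = -27$ ($I = \left(-3\right)^{3} = -27$)
$\left(I + 17 \cdot 2\right)^{2} = \left(-27 + 17 \cdot 2\right)^{2} = \left(-27 + 34\right)^{2} = 7^{2} = 49$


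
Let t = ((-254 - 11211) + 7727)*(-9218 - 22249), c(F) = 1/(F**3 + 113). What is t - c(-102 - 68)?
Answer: 577871681326003/4912887 ≈ 1.1762e+8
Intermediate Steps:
c(F) = 1/(113 + F**3)
t = 117623646 (t = (-11465 + 7727)*(-31467) = -3738*(-31467) = 117623646)
t - c(-102 - 68) = 117623646 - 1/(113 + (-102 - 68)**3) = 117623646 - 1/(113 + (-170)**3) = 117623646 - 1/(113 - 4913000) = 117623646 - 1/(-4912887) = 117623646 - 1*(-1/4912887) = 117623646 + 1/4912887 = 577871681326003/4912887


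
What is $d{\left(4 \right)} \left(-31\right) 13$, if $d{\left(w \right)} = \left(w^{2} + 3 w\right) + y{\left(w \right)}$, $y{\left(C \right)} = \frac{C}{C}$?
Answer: $-11687$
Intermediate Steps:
$y{\left(C \right)} = 1$
$d{\left(w \right)} = 1 + w^{2} + 3 w$ ($d{\left(w \right)} = \left(w^{2} + 3 w\right) + 1 = 1 + w^{2} + 3 w$)
$d{\left(4 \right)} \left(-31\right) 13 = \left(1 + 4^{2} + 3 \cdot 4\right) \left(-31\right) 13 = \left(1 + 16 + 12\right) \left(-31\right) 13 = 29 \left(-31\right) 13 = \left(-899\right) 13 = -11687$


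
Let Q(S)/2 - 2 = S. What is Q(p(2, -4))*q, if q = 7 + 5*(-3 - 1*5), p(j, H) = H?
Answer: 132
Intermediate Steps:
Q(S) = 4 + 2*S
q = -33 (q = 7 + 5*(-3 - 5) = 7 + 5*(-8) = 7 - 40 = -33)
Q(p(2, -4))*q = (4 + 2*(-4))*(-33) = (4 - 8)*(-33) = -4*(-33) = 132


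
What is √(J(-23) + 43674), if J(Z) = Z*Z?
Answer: √44203 ≈ 210.25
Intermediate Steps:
J(Z) = Z²
√(J(-23) + 43674) = √((-23)² + 43674) = √(529 + 43674) = √44203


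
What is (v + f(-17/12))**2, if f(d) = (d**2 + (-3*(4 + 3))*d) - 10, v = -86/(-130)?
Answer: 44031566569/87609600 ≈ 502.59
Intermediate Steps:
v = 43/65 (v = -86*(-1/130) = 43/65 ≈ 0.66154)
f(d) = -10 + d**2 - 21*d (f(d) = (d**2 + (-3*7)*d) - 10 = (d**2 - 21*d) - 10 = -10 + d**2 - 21*d)
(v + f(-17/12))**2 = (43/65 + (-10 + (-17/12)**2 - (-357)/12))**2 = (43/65 + (-10 + (-17*1/12)**2 - (-357)/12))**2 = (43/65 + (-10 + (-17/12)**2 - 21*(-17/12)))**2 = (43/65 + (-10 + 289/144 + 119/4))**2 = (43/65 + 3133/144)**2 = (209837/9360)**2 = 44031566569/87609600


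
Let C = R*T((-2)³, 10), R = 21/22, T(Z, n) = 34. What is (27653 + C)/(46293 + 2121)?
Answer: 152270/266277 ≈ 0.57185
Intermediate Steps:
R = 21/22 (R = 21*(1/22) = 21/22 ≈ 0.95455)
C = 357/11 (C = (21/22)*34 = 357/11 ≈ 32.455)
(27653 + C)/(46293 + 2121) = (27653 + 357/11)/(46293 + 2121) = (304540/11)/48414 = (304540/11)*(1/48414) = 152270/266277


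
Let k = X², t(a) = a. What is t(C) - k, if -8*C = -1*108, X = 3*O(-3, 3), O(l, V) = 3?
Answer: -135/2 ≈ -67.500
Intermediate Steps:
X = 9 (X = 3*3 = 9)
C = 27/2 (C = -(-1)*108/8 = -⅛*(-108) = 27/2 ≈ 13.500)
k = 81 (k = 9² = 81)
t(C) - k = 27/2 - 1*81 = 27/2 - 81 = -135/2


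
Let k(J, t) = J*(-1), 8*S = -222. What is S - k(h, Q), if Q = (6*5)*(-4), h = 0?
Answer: -111/4 ≈ -27.750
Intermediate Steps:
S = -111/4 (S = (⅛)*(-222) = -111/4 ≈ -27.750)
Q = -120 (Q = 30*(-4) = -120)
k(J, t) = -J
S - k(h, Q) = -111/4 - (-1)*0 = -111/4 - 1*0 = -111/4 + 0 = -111/4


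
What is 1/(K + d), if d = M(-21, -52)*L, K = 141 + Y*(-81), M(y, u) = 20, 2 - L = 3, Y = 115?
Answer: -1/9194 ≈ -0.00010877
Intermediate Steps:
L = -1 (L = 2 - 1*3 = 2 - 3 = -1)
K = -9174 (K = 141 + 115*(-81) = 141 - 9315 = -9174)
d = -20 (d = 20*(-1) = -20)
1/(K + d) = 1/(-9174 - 20) = 1/(-9194) = -1/9194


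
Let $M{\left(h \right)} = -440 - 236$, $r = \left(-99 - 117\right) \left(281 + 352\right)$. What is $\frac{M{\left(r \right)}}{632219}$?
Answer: $- \frac{676}{632219} \approx -0.0010692$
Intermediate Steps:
$r = -136728$ ($r = \left(-216\right) 633 = -136728$)
$M{\left(h \right)} = -676$ ($M{\left(h \right)} = -440 - 236 = -676$)
$\frac{M{\left(r \right)}}{632219} = - \frac{676}{632219}$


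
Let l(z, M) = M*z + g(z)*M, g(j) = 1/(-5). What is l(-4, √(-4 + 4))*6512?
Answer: 0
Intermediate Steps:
g(j) = -⅕
l(z, M) = -M/5 + M*z (l(z, M) = M*z - M/5 = -M/5 + M*z)
l(-4, √(-4 + 4))*6512 = (√(-4 + 4)*(-⅕ - 4))*6512 = (√0*(-21/5))*6512 = (0*(-21/5))*6512 = 0*6512 = 0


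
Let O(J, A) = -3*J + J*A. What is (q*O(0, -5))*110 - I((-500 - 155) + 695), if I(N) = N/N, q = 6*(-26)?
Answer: -1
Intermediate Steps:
q = -156
O(J, A) = -3*J + A*J
I(N) = 1
(q*O(0, -5))*110 - I((-500 - 155) + 695) = -0*(-3 - 5)*110 - 1*1 = -0*(-8)*110 - 1 = -156*0*110 - 1 = 0*110 - 1 = 0 - 1 = -1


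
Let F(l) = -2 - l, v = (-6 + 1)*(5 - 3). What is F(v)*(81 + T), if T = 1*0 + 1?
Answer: 656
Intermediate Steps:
T = 1 (T = 0 + 1 = 1)
v = -10 (v = -5*2 = -10)
F(v)*(81 + T) = (-2 - 1*(-10))*(81 + 1) = (-2 + 10)*82 = 8*82 = 656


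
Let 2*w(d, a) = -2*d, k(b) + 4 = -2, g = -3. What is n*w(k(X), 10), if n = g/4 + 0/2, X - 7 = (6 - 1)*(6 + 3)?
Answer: -9/2 ≈ -4.5000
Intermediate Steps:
X = 52 (X = 7 + (6 - 1)*(6 + 3) = 7 + 5*9 = 7 + 45 = 52)
n = -¾ (n = -3/4 + 0/2 = -3*¼ + 0*(½) = -¾ + 0 = -¾ ≈ -0.75000)
k(b) = -6 (k(b) = -4 - 2 = -6)
w(d, a) = -d (w(d, a) = (-2*d)/2 = -d)
n*w(k(X), 10) = -(-3)*(-6)/4 = -¾*6 = -9/2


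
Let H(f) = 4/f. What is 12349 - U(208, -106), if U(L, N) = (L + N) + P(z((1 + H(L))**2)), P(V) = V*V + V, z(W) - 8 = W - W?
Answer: 12175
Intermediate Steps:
z(W) = 8 (z(W) = 8 + (W - W) = 8 + 0 = 8)
P(V) = V + V**2 (P(V) = V**2 + V = V + V**2)
U(L, N) = 72 + L + N (U(L, N) = (L + N) + 8*(1 + 8) = (L + N) + 8*9 = (L + N) + 72 = 72 + L + N)
12349 - U(208, -106) = 12349 - (72 + 208 - 106) = 12349 - 1*174 = 12349 - 174 = 12175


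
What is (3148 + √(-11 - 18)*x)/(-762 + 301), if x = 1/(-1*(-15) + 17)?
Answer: -3148/461 - I*√29/14752 ≈ -6.8286 - 0.00036505*I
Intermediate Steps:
x = 1/32 (x = 1/(15 + 17) = 1/32 ≈ 0.031250)
(3148 + √(-11 - 18)*x)/(-762 + 301) = (3148 + √(-11 - 18)*(1/32))/(-762 + 301) = (3148 + √(-29)*(1/32))/(-461) = (3148 + (I*√29)*(1/32))*(-1/461) = (3148 + I*√29/32)*(-1/461) = -3148/461 - I*√29/14752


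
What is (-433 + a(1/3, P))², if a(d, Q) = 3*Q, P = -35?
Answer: 289444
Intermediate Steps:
(-433 + a(1/3, P))² = (-433 + 3*(-35))² = (-433 - 105)² = (-538)² = 289444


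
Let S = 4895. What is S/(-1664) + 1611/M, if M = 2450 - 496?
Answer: -3442063/1625728 ≈ -2.1172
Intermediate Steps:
M = 1954
S/(-1664) + 1611/M = 4895/(-1664) + 1611/1954 = 4895*(-1/1664) + 1611*(1/1954) = -4895/1664 + 1611/1954 = -3442063/1625728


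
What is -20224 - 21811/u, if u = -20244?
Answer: -409392845/20244 ≈ -20223.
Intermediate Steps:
-20224 - 21811/u = -20224 - 21811/(-20244) = -20224 - 21811*(-1/20244) = -20224 + 21811/20244 = -409392845/20244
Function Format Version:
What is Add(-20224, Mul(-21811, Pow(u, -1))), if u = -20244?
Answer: Rational(-409392845, 20244) ≈ -20223.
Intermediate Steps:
Add(-20224, Mul(-21811, Pow(u, -1))) = Add(-20224, Mul(-21811, Pow(-20244, -1))) = Add(-20224, Mul(-21811, Rational(-1, 20244))) = Add(-20224, Rational(21811, 20244)) = Rational(-409392845, 20244)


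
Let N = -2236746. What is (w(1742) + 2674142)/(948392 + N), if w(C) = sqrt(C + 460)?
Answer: -1337071/644177 - sqrt(2202)/1288354 ≈ -2.0757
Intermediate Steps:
w(C) = sqrt(460 + C)
(w(1742) + 2674142)/(948392 + N) = (sqrt(460 + 1742) + 2674142)/(948392 - 2236746) = (sqrt(2202) + 2674142)/(-1288354) = (2674142 + sqrt(2202))*(-1/1288354) = -1337071/644177 - sqrt(2202)/1288354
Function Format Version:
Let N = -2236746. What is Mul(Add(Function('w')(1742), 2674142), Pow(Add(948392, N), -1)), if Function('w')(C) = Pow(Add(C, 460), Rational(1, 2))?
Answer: Add(Rational(-1337071, 644177), Mul(Rational(-1, 1288354), Pow(2202, Rational(1, 2)))) ≈ -2.0757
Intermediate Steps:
Function('w')(C) = Pow(Add(460, C), Rational(1, 2))
Mul(Add(Function('w')(1742), 2674142), Pow(Add(948392, N), -1)) = Mul(Add(Pow(Add(460, 1742), Rational(1, 2)), 2674142), Pow(Add(948392, -2236746), -1)) = Mul(Add(Pow(2202, Rational(1, 2)), 2674142), Pow(-1288354, -1)) = Mul(Add(2674142, Pow(2202, Rational(1, 2))), Rational(-1, 1288354)) = Add(Rational(-1337071, 644177), Mul(Rational(-1, 1288354), Pow(2202, Rational(1, 2))))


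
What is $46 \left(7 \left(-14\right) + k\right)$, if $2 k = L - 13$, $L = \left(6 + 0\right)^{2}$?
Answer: $-3979$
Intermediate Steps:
$L = 36$ ($L = 6^{2} = 36$)
$k = \frac{23}{2}$ ($k = \frac{36 - 13}{2} = \frac{1}{2} \cdot 23 = \frac{23}{2} \approx 11.5$)
$46 \left(7 \left(-14\right) + k\right) = 46 \left(7 \left(-14\right) + \frac{23}{2}\right) = 46 \left(-98 + \frac{23}{2}\right) = 46 \left(- \frac{173}{2}\right) = -3979$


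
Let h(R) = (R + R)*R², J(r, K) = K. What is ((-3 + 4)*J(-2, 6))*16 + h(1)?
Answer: 98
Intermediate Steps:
h(R) = 2*R³ (h(R) = (2*R)*R² = 2*R³)
((-3 + 4)*J(-2, 6))*16 + h(1) = ((-3 + 4)*6)*16 + 2*1³ = (1*6)*16 + 2*1 = 6*16 + 2 = 96 + 2 = 98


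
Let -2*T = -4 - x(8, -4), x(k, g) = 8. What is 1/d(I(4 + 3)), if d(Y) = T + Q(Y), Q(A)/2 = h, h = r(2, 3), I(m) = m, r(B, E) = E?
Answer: 1/12 ≈ 0.083333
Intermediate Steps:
h = 3
Q(A) = 6 (Q(A) = 2*3 = 6)
T = 6 (T = -(-4 - 1*8)/2 = -(-4 - 8)/2 = -½*(-12) = 6)
d(Y) = 12 (d(Y) = 6 + 6 = 12)
1/d(I(4 + 3)) = 1/12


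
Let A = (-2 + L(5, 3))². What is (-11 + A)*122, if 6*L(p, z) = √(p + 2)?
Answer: -14945/18 - 244*√7/3 ≈ -1045.5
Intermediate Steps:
L(p, z) = √(2 + p)/6 (L(p, z) = √(p + 2)/6 = √(2 + p)/6)
A = (-2 + √7/6)² (A = (-2 + √(2 + 5)/6)² = (-2 + √7/6)² ≈ 2.4306)
(-11 + A)*122 = (-11 + (12 - √7)²/36)*122 = -1342 + 61*(12 - √7)²/18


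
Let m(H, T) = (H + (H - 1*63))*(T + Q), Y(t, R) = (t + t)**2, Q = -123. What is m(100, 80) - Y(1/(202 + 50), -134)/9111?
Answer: -852110976277/144646236 ≈ -5891.0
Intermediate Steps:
Y(t, R) = 4*t**2 (Y(t, R) = (2*t)**2 = 4*t**2)
m(H, T) = (-123 + T)*(-63 + 2*H) (m(H, T) = (H + (H - 1*63))*(T - 123) = (H + (H - 63))*(-123 + T) = (H + (-63 + H))*(-123 + T) = (-63 + 2*H)*(-123 + T) = (-123 + T)*(-63 + 2*H))
m(100, 80) - Y(1/(202 + 50), -134)/9111 = (7749 - 246*100 - 63*80 + 2*100*80) - 4*(1/(202 + 50))**2/9111 = (7749 - 24600 - 5040 + 16000) - 4*(1/252)**2/9111 = -5891 - 4*(1/252)**2/9111 = -5891 - 4*(1/63504)/9111 = -5891 - 1/(15876*9111) = -5891 - 1*1/144646236 = -5891 - 1/144646236 = -852110976277/144646236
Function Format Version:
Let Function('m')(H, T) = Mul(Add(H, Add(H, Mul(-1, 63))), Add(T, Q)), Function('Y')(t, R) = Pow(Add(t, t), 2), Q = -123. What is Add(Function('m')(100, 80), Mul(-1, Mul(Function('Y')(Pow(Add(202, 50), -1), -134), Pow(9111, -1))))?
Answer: Rational(-852110976277, 144646236) ≈ -5891.0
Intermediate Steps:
Function('Y')(t, R) = Mul(4, Pow(t, 2)) (Function('Y')(t, R) = Pow(Mul(2, t), 2) = Mul(4, Pow(t, 2)))
Function('m')(H, T) = Mul(Add(-123, T), Add(-63, Mul(2, H))) (Function('m')(H, T) = Mul(Add(H, Add(H, Mul(-1, 63))), Add(T, -123)) = Mul(Add(H, Add(H, -63)), Add(-123, T)) = Mul(Add(H, Add(-63, H)), Add(-123, T)) = Mul(Add(-63, Mul(2, H)), Add(-123, T)) = Mul(Add(-123, T), Add(-63, Mul(2, H))))
Add(Function('m')(100, 80), Mul(-1, Mul(Function('Y')(Pow(Add(202, 50), -1), -134), Pow(9111, -1)))) = Add(Add(7749, Mul(-246, 100), Mul(-63, 80), Mul(2, 100, 80)), Mul(-1, Mul(Mul(4, Pow(Pow(Add(202, 50), -1), 2)), Pow(9111, -1)))) = Add(Add(7749, -24600, -5040, 16000), Mul(-1, Mul(Mul(4, Pow(Pow(252, -1), 2)), Rational(1, 9111)))) = Add(-5891, Mul(-1, Mul(Mul(4, Pow(Rational(1, 252), 2)), Rational(1, 9111)))) = Add(-5891, Mul(-1, Mul(Mul(4, Rational(1, 63504)), Rational(1, 9111)))) = Add(-5891, Mul(-1, Mul(Rational(1, 15876), Rational(1, 9111)))) = Add(-5891, Mul(-1, Rational(1, 144646236))) = Add(-5891, Rational(-1, 144646236)) = Rational(-852110976277, 144646236)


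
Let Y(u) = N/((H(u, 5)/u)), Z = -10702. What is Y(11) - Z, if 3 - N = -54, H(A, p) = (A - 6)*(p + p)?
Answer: 535727/50 ≈ 10715.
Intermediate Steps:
H(A, p) = 2*p*(-6 + A) (H(A, p) = (-6 + A)*(2*p) = 2*p*(-6 + A))
N = 57 (N = 3 - 1*(-54) = 3 + 54 = 57)
Y(u) = 57*u/(-60 + 10*u) (Y(u) = 57/(((2*5*(-6 + u))/u)) = 57/(((-60 + 10*u)/u)) = 57*(u/(-60 + 10*u)) = 57*u/(-60 + 10*u))
Y(11) - Z = (57/10)*11/(-6 + 11) - 1*(-10702) = (57/10)*11/5 + 10702 = (57/10)*11*(⅕) + 10702 = 627/50 + 10702 = 535727/50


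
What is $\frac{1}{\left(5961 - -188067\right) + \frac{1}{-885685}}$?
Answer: $\frac{885685}{171847689179} \approx 5.1539 \cdot 10^{-6}$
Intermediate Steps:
$\frac{1}{\left(5961 - -188067\right) + \frac{1}{-885685}} = \frac{1}{\left(5961 + 188067\right) - \frac{1}{885685}} = \frac{1}{194028 - \frac{1}{885685}} = \frac{1}{\frac{171847689179}{885685}} = \frac{885685}{171847689179}$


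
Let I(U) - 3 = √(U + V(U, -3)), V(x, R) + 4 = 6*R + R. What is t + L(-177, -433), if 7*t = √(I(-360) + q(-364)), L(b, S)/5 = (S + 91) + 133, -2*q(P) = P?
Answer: -1045 + √(185 + I*√385)/7 ≈ -1043.1 + 0.1029*I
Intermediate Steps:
V(x, R) = -4 + 7*R (V(x, R) = -4 + (6*R + R) = -4 + 7*R)
q(P) = -P/2
L(b, S) = 1120 + 5*S (L(b, S) = 5*((S + 91) + 133) = 5*((91 + S) + 133) = 5*(224 + S) = 1120 + 5*S)
I(U) = 3 + √(-25 + U) (I(U) = 3 + √(U + (-4 + 7*(-3))) = 3 + √(U + (-4 - 21)) = 3 + √(U - 25) = 3 + √(-25 + U))
t = √(185 + I*√385)/7 (t = √((3 + √(-25 - 360)) - ½*(-364))/7 = √((3 + √(-385)) + 182)/7 = √((3 + I*√385) + 182)/7 = √(185 + I*√385)/7 ≈ 1.9458 + 0.1029*I)
t + L(-177, -433) = √(185 + I*√385)/7 + (1120 + 5*(-433)) = √(185 + I*√385)/7 + (1120 - 2165) = √(185 + I*√385)/7 - 1045 = -1045 + √(185 + I*√385)/7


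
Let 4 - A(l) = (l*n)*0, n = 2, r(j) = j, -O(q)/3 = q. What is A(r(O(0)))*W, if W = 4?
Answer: 16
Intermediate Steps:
O(q) = -3*q
A(l) = 4 (A(l) = 4 - l*2*0 = 4 - 2*l*0 = 4 - 1*0 = 4 + 0 = 4)
A(r(O(0)))*W = 4*4 = 16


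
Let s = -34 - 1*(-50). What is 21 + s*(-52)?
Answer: -811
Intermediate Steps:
s = 16 (s = -34 + 50 = 16)
21 + s*(-52) = 21 + 16*(-52) = 21 - 832 = -811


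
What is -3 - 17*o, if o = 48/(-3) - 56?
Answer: 1221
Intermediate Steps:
o = -72 (o = 48*(-⅓) - 56 = -16 - 56 = -72)
-3 - 17*o = -3 - 17*(-72) = -3 + 1224 = 1221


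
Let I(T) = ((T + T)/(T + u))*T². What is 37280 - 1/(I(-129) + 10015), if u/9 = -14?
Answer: 85087909195/2282401 ≈ 37280.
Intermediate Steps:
u = -126 (u = 9*(-14) = -126)
I(T) = 2*T³/(-126 + T) (I(T) = ((T + T)/(T - 126))*T² = ((2*T)/(-126 + T))*T² = (2*T/(-126 + T))*T² = 2*T³/(-126 + T))
37280 - 1/(I(-129) + 10015) = 37280 - 1/(2*(-129)³/(-126 - 129) + 10015) = 37280 - 1/(2*(-2146689)/(-255) + 10015) = 37280 - 1/(2*(-2146689)*(-1/255) + 10015) = 37280 - 1/(1431126/85 + 10015) = 37280 - 1/2282401/85 = 37280 - 1*85/2282401 = 37280 - 85/2282401 = 85087909195/2282401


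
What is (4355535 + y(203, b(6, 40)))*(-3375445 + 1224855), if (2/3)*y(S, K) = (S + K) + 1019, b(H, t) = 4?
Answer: -9370924950660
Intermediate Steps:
y(S, K) = 3057/2 + 3*K/2 + 3*S/2 (y(S, K) = 3*((S + K) + 1019)/2 = 3*((K + S) + 1019)/2 = 3*(1019 + K + S)/2 = 3057/2 + 3*K/2 + 3*S/2)
(4355535 + y(203, b(6, 40)))*(-3375445 + 1224855) = (4355535 + (3057/2 + (3/2)*4 + (3/2)*203))*(-3375445 + 1224855) = (4355535 + (3057/2 + 6 + 609/2))*(-2150590) = (4355535 + 1839)*(-2150590) = 4357374*(-2150590) = -9370924950660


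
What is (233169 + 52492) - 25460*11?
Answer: 5601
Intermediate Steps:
(233169 + 52492) - 25460*11 = 285661 - 280060 = 5601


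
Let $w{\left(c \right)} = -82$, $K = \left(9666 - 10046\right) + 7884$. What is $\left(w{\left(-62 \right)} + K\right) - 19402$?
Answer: $-11980$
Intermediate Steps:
$K = 7504$ ($K = -380 + 7884 = 7504$)
$\left(w{\left(-62 \right)} + K\right) - 19402 = \left(-82 + 7504\right) - 19402 = 7422 - 19402 = -11980$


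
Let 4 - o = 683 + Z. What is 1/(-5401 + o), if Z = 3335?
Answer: -1/9415 ≈ -0.00010621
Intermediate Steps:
o = -4014 (o = 4 - (683 + 3335) = 4 - 1*4018 = 4 - 4018 = -4014)
1/(-5401 + o) = 1/(-5401 - 4014) = 1/(-9415) = -1/9415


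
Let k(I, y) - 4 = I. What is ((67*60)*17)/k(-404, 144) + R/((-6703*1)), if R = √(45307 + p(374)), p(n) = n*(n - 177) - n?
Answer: -3417/20 - 3*√13179/6703 ≈ -170.90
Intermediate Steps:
p(n) = -n + n*(-177 + n) (p(n) = n*(-177 + n) - n = -n + n*(-177 + n))
k(I, y) = 4 + I
R = 3*√13179 (R = √(45307 + 374*(-178 + 374)) = √(45307 + 374*196) = √(45307 + 73304) = √118611 = 3*√13179 ≈ 344.40)
((67*60)*17)/k(-404, 144) + R/((-6703*1)) = ((67*60)*17)/(4 - 404) + (3*√13179)/((-6703*1)) = (4020*17)/(-400) + (3*√13179)/(-6703) = 68340*(-1/400) + (3*√13179)*(-1/6703) = -3417/20 - 3*√13179/6703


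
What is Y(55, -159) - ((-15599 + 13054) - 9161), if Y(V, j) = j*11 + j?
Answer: 9798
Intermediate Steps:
Y(V, j) = 12*j (Y(V, j) = 11*j + j = 12*j)
Y(55, -159) - ((-15599 + 13054) - 9161) = 12*(-159) - ((-15599 + 13054) - 9161) = -1908 - (-2545 - 9161) = -1908 - 1*(-11706) = -1908 + 11706 = 9798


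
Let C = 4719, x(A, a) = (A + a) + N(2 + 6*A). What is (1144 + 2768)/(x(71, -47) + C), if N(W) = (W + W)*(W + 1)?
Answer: 1304/123989 ≈ 0.010517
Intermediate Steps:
N(W) = 2*W*(1 + W) (N(W) = (2*W)*(1 + W) = 2*W*(1 + W))
x(A, a) = A + a + 2*(2 + 6*A)*(3 + 6*A) (x(A, a) = (A + a) + 2*(2 + 6*A)*(1 + (2 + 6*A)) = (A + a) + 2*(2 + 6*A)*(3 + 6*A) = A + a + 2*(2 + 6*A)*(3 + 6*A))
(1144 + 2768)/(x(71, -47) + C) = (1144 + 2768)/((12 - 47 + 61*71 + 72*71**2) + 4719) = 3912/((12 - 47 + 4331 + 72*5041) + 4719) = 3912/((12 - 47 + 4331 + 362952) + 4719) = 3912/(367248 + 4719) = 3912/371967 = 3912*(1/371967) = 1304/123989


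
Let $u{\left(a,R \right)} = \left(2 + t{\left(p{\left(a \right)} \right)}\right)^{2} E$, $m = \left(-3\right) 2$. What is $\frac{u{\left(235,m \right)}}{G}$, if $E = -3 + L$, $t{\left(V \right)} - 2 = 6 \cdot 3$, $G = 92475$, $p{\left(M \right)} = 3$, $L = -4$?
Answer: $- \frac{3388}{92475} \approx -0.036637$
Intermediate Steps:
$m = -6$
$t{\left(V \right)} = 20$ ($t{\left(V \right)} = 2 + 6 \cdot 3 = 2 + 18 = 20$)
$E = -7$ ($E = -3 - 4 = -7$)
$u{\left(a,R \right)} = -3388$ ($u{\left(a,R \right)} = \left(2 + 20\right)^{2} \left(-7\right) = 22^{2} \left(-7\right) = 484 \left(-7\right) = -3388$)
$\frac{u{\left(235,m \right)}}{G} = - \frac{3388}{92475}$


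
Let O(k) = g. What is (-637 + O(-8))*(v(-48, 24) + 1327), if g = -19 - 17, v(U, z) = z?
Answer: -909223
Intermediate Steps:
g = -36
O(k) = -36
(-637 + O(-8))*(v(-48, 24) + 1327) = (-637 - 36)*(24 + 1327) = -673*1351 = -909223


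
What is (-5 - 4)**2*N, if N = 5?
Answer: 405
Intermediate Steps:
(-5 - 4)**2*N = (-5 - 4)**2*5 = (-9)**2*5 = 81*5 = 405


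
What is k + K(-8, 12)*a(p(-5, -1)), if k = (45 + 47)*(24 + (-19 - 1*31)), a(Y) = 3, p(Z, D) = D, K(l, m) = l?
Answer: -2416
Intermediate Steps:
k = -2392 (k = 92*(24 + (-19 - 31)) = 92*(24 - 50) = 92*(-26) = -2392)
k + K(-8, 12)*a(p(-5, -1)) = -2392 - 8*3 = -2392 - 24 = -2416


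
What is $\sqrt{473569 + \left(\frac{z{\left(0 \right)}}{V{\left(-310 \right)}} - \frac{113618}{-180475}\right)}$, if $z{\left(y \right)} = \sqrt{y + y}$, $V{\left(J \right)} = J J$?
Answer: $\frac{\sqrt{616989730128567}}{36095} \approx 688.16$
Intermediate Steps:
$V{\left(J \right)} = J^{2}$
$z{\left(y \right)} = \sqrt{2} \sqrt{y}$ ($z{\left(y \right)} = \sqrt{2 y} = \sqrt{2} \sqrt{y}$)
$\sqrt{473569 + \left(\frac{z{\left(0 \right)}}{V{\left(-310 \right)}} - \frac{113618}{-180475}\right)} = \sqrt{473569 + \left(\frac{\sqrt{2} \sqrt{0}}{\left(-310\right)^{2}} - \frac{113618}{-180475}\right)} = \sqrt{473569 + \left(\frac{\sqrt{2} \cdot 0}{96100} - - \frac{113618}{180475}\right)} = \sqrt{473569 + \left(0 \cdot \frac{1}{96100} + \frac{113618}{180475}\right)} = \sqrt{473569 + \left(0 + \frac{113618}{180475}\right)} = \sqrt{473569 + \frac{113618}{180475}} = \sqrt{\frac{85467478893}{180475}} = \frac{\sqrt{616989730128567}}{36095}$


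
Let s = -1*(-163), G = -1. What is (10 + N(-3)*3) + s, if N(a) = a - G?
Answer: 167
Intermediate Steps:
s = 163
N(a) = 1 + a (N(a) = a - 1*(-1) = a + 1 = 1 + a)
(10 + N(-3)*3) + s = (10 + (1 - 3)*3) + 163 = (10 - 2*3) + 163 = (10 - 6) + 163 = 4 + 163 = 167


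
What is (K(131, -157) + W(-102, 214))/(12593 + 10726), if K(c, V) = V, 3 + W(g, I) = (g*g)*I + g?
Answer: 2226194/23319 ≈ 95.467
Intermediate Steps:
W(g, I) = -3 + g + I*g**2 (W(g, I) = -3 + ((g*g)*I + g) = -3 + (g**2*I + g) = -3 + (I*g**2 + g) = -3 + (g + I*g**2) = -3 + g + I*g**2)
(K(131, -157) + W(-102, 214))/(12593 + 10726) = (-157 + (-3 - 102 + 214*(-102)**2))/(12593 + 10726) = (-157 + (-3 - 102 + 214*10404))/23319 = (-157 + (-3 - 102 + 2226456))*(1/23319) = (-157 + 2226351)*(1/23319) = 2226194*(1/23319) = 2226194/23319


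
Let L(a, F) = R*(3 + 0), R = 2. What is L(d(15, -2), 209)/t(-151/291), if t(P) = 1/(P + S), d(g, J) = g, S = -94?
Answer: -55010/97 ≈ -567.11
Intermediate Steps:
t(P) = 1/(-94 + P) (t(P) = 1/(P - 94) = 1/(-94 + P))
L(a, F) = 6 (L(a, F) = 2*(3 + 0) = 2*3 = 6)
L(d(15, -2), 209)/t(-151/291) = 6/(1/(-94 - 151/291)) = 6/(1/(-27505/291)) = 6/(-291/27505) = 6*(-27505/291) = -55010/97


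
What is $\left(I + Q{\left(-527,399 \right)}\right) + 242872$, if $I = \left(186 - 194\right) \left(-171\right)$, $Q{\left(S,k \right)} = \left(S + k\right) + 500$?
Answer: $244612$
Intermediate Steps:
$Q{\left(S,k \right)} = 500 + S + k$
$I = 1368$ ($I = \left(-8\right) \left(-171\right) = 1368$)
$\left(I + Q{\left(-527,399 \right)}\right) + 242872 = \left(1368 + \left(500 - 527 + 399\right)\right) + 242872 = \left(1368 + 372\right) + 242872 = 1740 + 242872 = 244612$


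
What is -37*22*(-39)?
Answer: 31746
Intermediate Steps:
-37*22*(-39) = -814*(-39) = 31746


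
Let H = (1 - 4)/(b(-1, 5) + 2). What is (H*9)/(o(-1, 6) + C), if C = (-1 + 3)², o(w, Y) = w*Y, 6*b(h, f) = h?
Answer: 81/11 ≈ 7.3636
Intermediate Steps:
b(h, f) = h/6
o(w, Y) = Y*w
C = 4 (C = 2² = 4)
H = -18/11 (H = (1 - 4)/((⅙)*(-1) + 2) = -3/(-⅙ + 2) = -3/11/6 = -3*6/11 = -18/11 ≈ -1.6364)
(H*9)/(o(-1, 6) + C) = (-18/11*9)/(6*(-1) + 4) = -162/(11*(-6 + 4)) = -162/11/(-2) = -162/11*(-½) = 81/11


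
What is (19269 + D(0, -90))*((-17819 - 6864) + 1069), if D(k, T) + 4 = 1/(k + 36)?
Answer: -8188638587/18 ≈ -4.5492e+8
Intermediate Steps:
D(k, T) = -4 + 1/(36 + k) (D(k, T) = -4 + 1/(k + 36) = -4 + 1/(36 + k))
(19269 + D(0, -90))*((-17819 - 6864) + 1069) = (19269 + (-143 - 4*0)/(36 + 0))*((-17819 - 6864) + 1069) = (19269 + (-143 + 0)/36)*(-24683 + 1069) = (19269 + (1/36)*(-143))*(-23614) = (19269 - 143/36)*(-23614) = (693541/36)*(-23614) = -8188638587/18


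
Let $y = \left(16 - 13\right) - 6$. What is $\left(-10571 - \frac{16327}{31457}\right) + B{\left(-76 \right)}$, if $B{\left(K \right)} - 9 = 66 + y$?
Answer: $- \frac{330283370}{31457} \approx -10500.0$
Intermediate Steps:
$y = -3$ ($y = 3 - 6 = -3$)
$B{\left(K \right)} = 72$ ($B{\left(K \right)} = 9 + \left(66 - 3\right) = 9 + 63 = 72$)
$\left(-10571 - \frac{16327}{31457}\right) + B{\left(-76 \right)} = \left(-10571 - \frac{16327}{31457}\right) + 72 = - \frac{332548274}{31457} + 72 = - \frac{330283370}{31457}$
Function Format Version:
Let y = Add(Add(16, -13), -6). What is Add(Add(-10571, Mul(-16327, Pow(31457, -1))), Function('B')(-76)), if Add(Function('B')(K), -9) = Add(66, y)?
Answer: Rational(-330283370, 31457) ≈ -10500.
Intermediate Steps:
y = -3 (y = Add(3, -6) = -3)
Function('B')(K) = 72 (Function('B')(K) = Add(9, Add(66, -3)) = Add(9, 63) = 72)
Add(Add(-10571, Mul(-16327, Pow(31457, -1))), Function('B')(-76)) = Add(Add(-10571, Mul(-16327, Pow(31457, -1))), 72) = Add(Add(-10571, Mul(-16327, Rational(1, 31457))), 72) = Add(Add(-10571, Rational(-16327, 31457)), 72) = Add(Rational(-332548274, 31457), 72) = Rational(-330283370, 31457)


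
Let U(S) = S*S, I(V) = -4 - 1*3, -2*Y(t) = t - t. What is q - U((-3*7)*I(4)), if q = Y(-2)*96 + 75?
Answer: -21534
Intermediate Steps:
Y(t) = 0 (Y(t) = -(t - t)/2 = -½*0 = 0)
I(V) = -7 (I(V) = -4 - 3 = -7)
q = 75 (q = 0*96 + 75 = 0 + 75 = 75)
U(S) = S²
q - U((-3*7)*I(4)) = 75 - (-3*7*(-7))² = 75 - (-21*(-7))² = 75 - 1*147² = 75 - 1*21609 = 75 - 21609 = -21534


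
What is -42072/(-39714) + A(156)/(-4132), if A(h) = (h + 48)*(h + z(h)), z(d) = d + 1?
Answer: -98415701/6837427 ≈ -14.394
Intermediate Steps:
z(d) = 1 + d
A(h) = (1 + 2*h)*(48 + h) (A(h) = (h + 48)*(h + (1 + h)) = (48 + h)*(1 + 2*h) = (1 + 2*h)*(48 + h))
-42072/(-39714) + A(156)/(-4132) = -42072/(-39714) + (48 + 2*156² + 97*156)/(-4132) = -42072*(-1/39714) + (48 + 2*24336 + 15132)*(-1/4132) = 7012/6619 + (48 + 48672 + 15132)*(-1/4132) = 7012/6619 + 63852*(-1/4132) = 7012/6619 - 15963/1033 = -98415701/6837427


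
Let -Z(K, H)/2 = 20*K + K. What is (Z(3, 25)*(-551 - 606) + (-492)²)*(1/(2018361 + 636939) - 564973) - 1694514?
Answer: -96973420317928959/442550 ≈ -2.1912e+11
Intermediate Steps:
Z(K, H) = -42*K (Z(K, H) = -2*(20*K + K) = -42*K)
(Z(3, 25)*(-551 - 606) + (-492)²)*(1/(2018361 + 636939) - 564973) - 1694514 = ((-42*3)*(-551 - 606) + (-492)²)*(1/(2018361 + 636939) - 564973) - 1694514 = (-126*(-1157) + 242064)*(1/2655300 - 564973) - 1694514 = (145782 + 242064)*(1/2655300 - 564973) - 1694514 = 387846*(-1500172806899/2655300) - 1694514 = -96972670410758259/442550 - 1694514 = -96973420317928959/442550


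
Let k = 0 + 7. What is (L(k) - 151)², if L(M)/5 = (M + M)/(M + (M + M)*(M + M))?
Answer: 19088161/841 ≈ 22697.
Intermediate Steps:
k = 7
L(M) = 10*M/(M + 4*M²) (L(M) = 5*((M + M)/(M + (M + M)*(M + M))) = 5*((2*M)/(M + (2*M)*(2*M))) = 5*((2*M)/(M + 4*M²)) = 5*(2*M/(M + 4*M²)) = 10*M/(M + 4*M²))
(L(k) - 151)² = (10/(1 + 4*7) - 151)² = (10/(1 + 28) - 151)² = (10/29 - 151)² = (-4369/29)² = 19088161/841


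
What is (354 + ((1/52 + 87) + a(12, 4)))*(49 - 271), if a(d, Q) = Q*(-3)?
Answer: -2476299/26 ≈ -95242.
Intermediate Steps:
a(d, Q) = -3*Q
(354 + ((1/52 + 87) + a(12, 4)))*(49 - 271) = (354 + ((1/52 + 87) - 3*4))*(49 - 271) = (354 + ((1/52 + 87) - 12))*(-222) = (354 + (4525/52 - 12))*(-222) = (354 + 3901/52)*(-222) = (22309/52)*(-222) = -2476299/26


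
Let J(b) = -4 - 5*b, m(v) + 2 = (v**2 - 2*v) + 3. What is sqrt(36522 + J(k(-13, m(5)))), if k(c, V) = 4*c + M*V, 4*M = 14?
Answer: sqrt(36498) ≈ 191.04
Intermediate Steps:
M = 7/2 (M = (1/4)*14 = 7/2 ≈ 3.5000)
m(v) = 1 + v**2 - 2*v (m(v) = -2 + ((v**2 - 2*v) + 3) = -2 + (3 + v**2 - 2*v) = 1 + v**2 - 2*v)
k(c, V) = 4*c + 7*V/2
sqrt(36522 + J(k(-13, m(5)))) = sqrt(36522 + (-4 - 5*(4*(-13) + 7*(1 + 5**2 - 2*5)/2))) = sqrt(36522 + (-4 - 5*(-52 + 7*(1 + 25 - 10)/2))) = sqrt(36522 + (-4 - 5*(-52 + (7/2)*16))) = sqrt(36522 + (-4 - 5*(-52 + 56))) = sqrt(36522 + (-4 - 5*4)) = sqrt(36522 + (-4 - 20)) = sqrt(36522 - 24) = sqrt(36498)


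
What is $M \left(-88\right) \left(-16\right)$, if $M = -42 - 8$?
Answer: $-70400$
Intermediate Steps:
$M = -50$ ($M = -42 - 8 = -50$)
$M \left(-88\right) \left(-16\right) = \left(-50\right) \left(-88\right) \left(-16\right) = 4400 \left(-16\right) = -70400$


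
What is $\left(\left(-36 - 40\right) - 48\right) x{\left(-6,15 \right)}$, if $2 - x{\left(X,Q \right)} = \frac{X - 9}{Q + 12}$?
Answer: $- \frac{2852}{9} \approx -316.89$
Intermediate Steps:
$x{\left(X,Q \right)} = 2 - \frac{-9 + X}{12 + Q}$ ($x{\left(X,Q \right)} = 2 - \frac{X - 9}{Q + 12} = 2 - \frac{-9 + X}{12 + Q}$)
$\left(\left(-36 - 40\right) - 48\right) x{\left(-6,15 \right)} = \left(\left(-36 - 40\right) - 48\right) \frac{33 - -6 + 2 \cdot 15}{12 + 15} = \left(-76 - 48\right) \frac{33 + 6 + 30}{27} = - 124 \cdot \frac{1}{27} \cdot 69 = \left(-124\right) \frac{23}{9} = - \frac{2852}{9}$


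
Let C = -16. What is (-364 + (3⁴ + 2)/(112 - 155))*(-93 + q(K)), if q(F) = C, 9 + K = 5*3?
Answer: 1715115/43 ≈ 39886.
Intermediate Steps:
K = 6 (K = -9 + 5*3 = -9 + 15 = 6)
q(F) = -16
(-364 + (3⁴ + 2)/(112 - 155))*(-93 + q(K)) = (-364 + (3⁴ + 2)/(112 - 155))*(-93 - 16) = (-364 + (81 + 2)/(-43))*(-109) = (-364 + 83*(-1/43))*(-109) = (-364 - 83/43)*(-109) = -15735/43*(-109) = 1715115/43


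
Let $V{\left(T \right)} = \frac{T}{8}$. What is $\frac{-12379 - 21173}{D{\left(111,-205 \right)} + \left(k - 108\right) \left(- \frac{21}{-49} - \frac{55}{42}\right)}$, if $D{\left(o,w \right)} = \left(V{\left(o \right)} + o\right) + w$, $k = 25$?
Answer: $\frac{5636736}{1177} \approx 4789.1$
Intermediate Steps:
$V{\left(T \right)} = \frac{T}{8}$ ($V{\left(T \right)} = T \frac{1}{8} = \frac{T}{8}$)
$D{\left(o,w \right)} = w + \frac{9 o}{8}$ ($D{\left(o,w \right)} = \left(\frac{o}{8} + o\right) + w = \frac{9 o}{8} + w = w + \frac{9 o}{8}$)
$\frac{-12379 - 21173}{D{\left(111,-205 \right)} + \left(k - 108\right) \left(- \frac{21}{-49} - \frac{55}{42}\right)} = \frac{-12379 - 21173}{\left(-205 + \frac{9}{8} \cdot 111\right) + \left(25 - 108\right) \left(- \frac{21}{-49} - \frac{55}{42}\right)} = - \frac{33552}{\left(-205 + \frac{999}{8}\right) - 83 \left(\left(-21\right) \left(- \frac{1}{49}\right) - \frac{55}{42}\right)} = - \frac{33552}{- \frac{641}{8} - 83 \left(\frac{3}{7} - \frac{55}{42}\right)} = - \frac{33552}{- \frac{641}{8} - - \frac{3071}{42}} = - \frac{33552}{- \frac{641}{8} + \frac{3071}{42}} = - \frac{33552}{- \frac{1177}{168}} = \left(-33552\right) \left(- \frac{168}{1177}\right) = \frac{5636736}{1177}$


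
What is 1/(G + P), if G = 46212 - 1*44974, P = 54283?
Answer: 1/55521 ≈ 1.8011e-5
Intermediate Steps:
G = 1238 (G = 46212 - 44974 = 1238)
1/(G + P) = 1/(1238 + 54283) = 1/55521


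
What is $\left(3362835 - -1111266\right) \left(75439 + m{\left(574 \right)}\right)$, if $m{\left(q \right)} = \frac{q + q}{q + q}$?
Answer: $337526179440$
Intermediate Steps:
$m{\left(q \right)} = 1$ ($m{\left(q \right)} = \frac{2 q}{2 q} = 2 q \frac{1}{2 q} = 1$)
$\left(3362835 - -1111266\right) \left(75439 + m{\left(574 \right)}\right) = \left(3362835 - -1111266\right) \left(75439 + 1\right) = \left(3362835 + \left(1111464 - 198\right)\right) 75440 = \left(3362835 + 1111266\right) 75440 = 4474101 \cdot 75440 = 337526179440$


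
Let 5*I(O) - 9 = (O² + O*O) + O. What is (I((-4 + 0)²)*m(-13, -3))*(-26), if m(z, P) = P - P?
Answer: 0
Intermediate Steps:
I(O) = 9/5 + O/5 + 2*O²/5 (I(O) = 9/5 + ((O² + O*O) + O)/5 = 9/5 + ((O² + O²) + O)/5 = 9/5 + (2*O² + O)/5 = 9/5 + (O + 2*O²)/5 = 9/5 + (O/5 + 2*O²/5) = 9/5 + O/5 + 2*O²/5)
m(z, P) = 0
(I((-4 + 0)²)*m(-13, -3))*(-26) = ((9/5 + (-4 + 0)²/5 + 2*((-4 + 0)²)²/5)*0)*(-26) = ((9/5 + (⅕)*(-4)² + 2*((-4)²)²/5)*0)*(-26) = ((9/5 + (⅕)*16 + (⅖)*16²)*0)*(-26) = ((9/5 + 16/5 + (⅖)*256)*0)*(-26) = ((9/5 + 16/5 + 512/5)*0)*(-26) = ((537/5)*0)*(-26) = 0*(-26) = 0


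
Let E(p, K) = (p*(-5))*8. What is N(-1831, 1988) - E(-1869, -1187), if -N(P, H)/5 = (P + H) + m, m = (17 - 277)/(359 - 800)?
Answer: -33316645/441 ≈ -75548.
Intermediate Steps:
m = 260/441 (m = -260/(-441) = -260*(-1/441) = 260/441 ≈ 0.58957)
E(p, K) = -40*p (E(p, K) = -5*p*8 = -40*p)
N(P, H) = -1300/441 - 5*H - 5*P (N(P, H) = -5*((P + H) + 260/441) = -5*((H + P) + 260/441) = -5*(260/441 + H + P) = -1300/441 - 5*H - 5*P)
N(-1831, 1988) - E(-1869, -1187) = (-1300/441 - 5*1988 - 5*(-1831)) - (-40)*(-1869) = (-1300/441 - 9940 + 9155) - 1*74760 = -347485/441 - 74760 = -33316645/441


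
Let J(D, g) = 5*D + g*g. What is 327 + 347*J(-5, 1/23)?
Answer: -4415745/529 ≈ -8347.3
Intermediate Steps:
J(D, g) = g² + 5*D (J(D, g) = 5*D + g² = g² + 5*D)
327 + 347*J(-5, 1/23) = 327 + 347*((1/23)² + 5*(-5)) = 327 + 347*((1/23)² - 25) = 327 + 347*(1/529 - 25) = 327 + 347*(-13224/529) = 327 - 4588728/529 = -4415745/529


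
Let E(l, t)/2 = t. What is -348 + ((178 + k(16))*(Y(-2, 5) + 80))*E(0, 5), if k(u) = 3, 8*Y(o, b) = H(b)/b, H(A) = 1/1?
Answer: 577989/4 ≈ 1.4450e+5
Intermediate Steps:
H(A) = 1 (H(A) = 1*1 = 1)
Y(o, b) = 1/(8*b) (Y(o, b) = (1/b)/8 = 1/(8*b))
E(l, t) = 2*t
-348 + ((178 + k(16))*(Y(-2, 5) + 80))*E(0, 5) = -348 + ((178 + 3)*((1/8)/5 + 80))*(2*5) = -348 + (181*((1/8)*(1/5) + 80))*10 = -348 + (181*(1/40 + 80))*10 = -348 + (181*(3201/40))*10 = -348 + (579381/40)*10 = -348 + 579381/4 = 577989/4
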